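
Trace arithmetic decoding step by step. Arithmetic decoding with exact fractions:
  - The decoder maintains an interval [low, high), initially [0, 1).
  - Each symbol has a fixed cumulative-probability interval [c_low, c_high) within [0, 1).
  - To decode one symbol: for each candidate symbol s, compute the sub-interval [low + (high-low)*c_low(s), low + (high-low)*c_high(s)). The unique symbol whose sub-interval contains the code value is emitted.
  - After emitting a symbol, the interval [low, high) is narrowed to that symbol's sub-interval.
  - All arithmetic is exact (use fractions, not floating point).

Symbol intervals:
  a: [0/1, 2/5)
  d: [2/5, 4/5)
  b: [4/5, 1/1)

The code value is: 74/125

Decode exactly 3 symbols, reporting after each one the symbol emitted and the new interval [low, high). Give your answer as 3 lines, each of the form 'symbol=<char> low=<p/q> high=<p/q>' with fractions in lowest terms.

Answer: symbol=d low=2/5 high=4/5
symbol=d low=14/25 high=18/25
symbol=a low=14/25 high=78/125

Derivation:
Step 1: interval [0/1, 1/1), width = 1/1 - 0/1 = 1/1
  'a': [0/1 + 1/1*0/1, 0/1 + 1/1*2/5) = [0/1, 2/5)
  'd': [0/1 + 1/1*2/5, 0/1 + 1/1*4/5) = [2/5, 4/5) <- contains code 74/125
  'b': [0/1 + 1/1*4/5, 0/1 + 1/1*1/1) = [4/5, 1/1)
  emit 'd', narrow to [2/5, 4/5)
Step 2: interval [2/5, 4/5), width = 4/5 - 2/5 = 2/5
  'a': [2/5 + 2/5*0/1, 2/5 + 2/5*2/5) = [2/5, 14/25)
  'd': [2/5 + 2/5*2/5, 2/5 + 2/5*4/5) = [14/25, 18/25) <- contains code 74/125
  'b': [2/5 + 2/5*4/5, 2/5 + 2/5*1/1) = [18/25, 4/5)
  emit 'd', narrow to [14/25, 18/25)
Step 3: interval [14/25, 18/25), width = 18/25 - 14/25 = 4/25
  'a': [14/25 + 4/25*0/1, 14/25 + 4/25*2/5) = [14/25, 78/125) <- contains code 74/125
  'd': [14/25 + 4/25*2/5, 14/25 + 4/25*4/5) = [78/125, 86/125)
  'b': [14/25 + 4/25*4/5, 14/25 + 4/25*1/1) = [86/125, 18/25)
  emit 'a', narrow to [14/25, 78/125)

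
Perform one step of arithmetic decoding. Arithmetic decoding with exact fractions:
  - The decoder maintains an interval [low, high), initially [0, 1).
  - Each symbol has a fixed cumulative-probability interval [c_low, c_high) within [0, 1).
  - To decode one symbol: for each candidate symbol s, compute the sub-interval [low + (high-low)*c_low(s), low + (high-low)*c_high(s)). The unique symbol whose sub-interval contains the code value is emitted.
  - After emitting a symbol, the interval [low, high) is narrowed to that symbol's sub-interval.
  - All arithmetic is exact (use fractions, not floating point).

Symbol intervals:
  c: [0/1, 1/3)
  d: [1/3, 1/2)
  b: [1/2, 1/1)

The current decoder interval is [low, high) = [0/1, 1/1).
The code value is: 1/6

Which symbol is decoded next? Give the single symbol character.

Answer: c

Derivation:
Interval width = high − low = 1/1 − 0/1 = 1/1
Scaled code = (code − low) / width = (1/6 − 0/1) / 1/1 = 1/6
  c: [0/1, 1/3) ← scaled code falls here ✓
  d: [1/3, 1/2) 
  b: [1/2, 1/1) 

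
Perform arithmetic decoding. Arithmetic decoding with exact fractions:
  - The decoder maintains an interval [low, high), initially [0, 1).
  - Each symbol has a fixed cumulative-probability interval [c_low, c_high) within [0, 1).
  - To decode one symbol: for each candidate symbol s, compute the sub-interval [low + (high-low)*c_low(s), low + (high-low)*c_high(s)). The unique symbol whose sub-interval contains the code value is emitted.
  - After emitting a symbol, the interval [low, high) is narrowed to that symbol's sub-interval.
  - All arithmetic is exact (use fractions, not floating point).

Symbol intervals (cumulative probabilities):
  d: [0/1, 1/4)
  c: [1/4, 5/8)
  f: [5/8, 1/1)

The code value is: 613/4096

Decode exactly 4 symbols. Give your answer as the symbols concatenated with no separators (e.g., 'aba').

Answer: dcff

Derivation:
Step 1: interval [0/1, 1/1), width = 1/1 - 0/1 = 1/1
  'd': [0/1 + 1/1*0/1, 0/1 + 1/1*1/4) = [0/1, 1/4) <- contains code 613/4096
  'c': [0/1 + 1/1*1/4, 0/1 + 1/1*5/8) = [1/4, 5/8)
  'f': [0/1 + 1/1*5/8, 0/1 + 1/1*1/1) = [5/8, 1/1)
  emit 'd', narrow to [0/1, 1/4)
Step 2: interval [0/1, 1/4), width = 1/4 - 0/1 = 1/4
  'd': [0/1 + 1/4*0/1, 0/1 + 1/4*1/4) = [0/1, 1/16)
  'c': [0/1 + 1/4*1/4, 0/1 + 1/4*5/8) = [1/16, 5/32) <- contains code 613/4096
  'f': [0/1 + 1/4*5/8, 0/1 + 1/4*1/1) = [5/32, 1/4)
  emit 'c', narrow to [1/16, 5/32)
Step 3: interval [1/16, 5/32), width = 5/32 - 1/16 = 3/32
  'd': [1/16 + 3/32*0/1, 1/16 + 3/32*1/4) = [1/16, 11/128)
  'c': [1/16 + 3/32*1/4, 1/16 + 3/32*5/8) = [11/128, 31/256)
  'f': [1/16 + 3/32*5/8, 1/16 + 3/32*1/1) = [31/256, 5/32) <- contains code 613/4096
  emit 'f', narrow to [31/256, 5/32)
Step 4: interval [31/256, 5/32), width = 5/32 - 31/256 = 9/256
  'd': [31/256 + 9/256*0/1, 31/256 + 9/256*1/4) = [31/256, 133/1024)
  'c': [31/256 + 9/256*1/4, 31/256 + 9/256*5/8) = [133/1024, 293/2048)
  'f': [31/256 + 9/256*5/8, 31/256 + 9/256*1/1) = [293/2048, 5/32) <- contains code 613/4096
  emit 'f', narrow to [293/2048, 5/32)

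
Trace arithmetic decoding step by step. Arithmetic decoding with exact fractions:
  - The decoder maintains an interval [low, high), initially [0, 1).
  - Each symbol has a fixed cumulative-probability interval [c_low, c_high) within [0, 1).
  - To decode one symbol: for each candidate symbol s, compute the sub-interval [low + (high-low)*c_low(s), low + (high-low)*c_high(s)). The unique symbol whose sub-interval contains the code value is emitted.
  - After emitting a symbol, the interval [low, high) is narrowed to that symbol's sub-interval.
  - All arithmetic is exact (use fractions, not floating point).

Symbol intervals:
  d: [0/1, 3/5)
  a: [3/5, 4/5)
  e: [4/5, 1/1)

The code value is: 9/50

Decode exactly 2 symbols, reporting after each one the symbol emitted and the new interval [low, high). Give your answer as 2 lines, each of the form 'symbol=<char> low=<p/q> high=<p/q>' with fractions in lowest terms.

Answer: symbol=d low=0/1 high=3/5
symbol=d low=0/1 high=9/25

Derivation:
Step 1: interval [0/1, 1/1), width = 1/1 - 0/1 = 1/1
  'd': [0/1 + 1/1*0/1, 0/1 + 1/1*3/5) = [0/1, 3/5) <- contains code 9/50
  'a': [0/1 + 1/1*3/5, 0/1 + 1/1*4/5) = [3/5, 4/5)
  'e': [0/1 + 1/1*4/5, 0/1 + 1/1*1/1) = [4/5, 1/1)
  emit 'd', narrow to [0/1, 3/5)
Step 2: interval [0/1, 3/5), width = 3/5 - 0/1 = 3/5
  'd': [0/1 + 3/5*0/1, 0/1 + 3/5*3/5) = [0/1, 9/25) <- contains code 9/50
  'a': [0/1 + 3/5*3/5, 0/1 + 3/5*4/5) = [9/25, 12/25)
  'e': [0/1 + 3/5*4/5, 0/1 + 3/5*1/1) = [12/25, 3/5)
  emit 'd', narrow to [0/1, 9/25)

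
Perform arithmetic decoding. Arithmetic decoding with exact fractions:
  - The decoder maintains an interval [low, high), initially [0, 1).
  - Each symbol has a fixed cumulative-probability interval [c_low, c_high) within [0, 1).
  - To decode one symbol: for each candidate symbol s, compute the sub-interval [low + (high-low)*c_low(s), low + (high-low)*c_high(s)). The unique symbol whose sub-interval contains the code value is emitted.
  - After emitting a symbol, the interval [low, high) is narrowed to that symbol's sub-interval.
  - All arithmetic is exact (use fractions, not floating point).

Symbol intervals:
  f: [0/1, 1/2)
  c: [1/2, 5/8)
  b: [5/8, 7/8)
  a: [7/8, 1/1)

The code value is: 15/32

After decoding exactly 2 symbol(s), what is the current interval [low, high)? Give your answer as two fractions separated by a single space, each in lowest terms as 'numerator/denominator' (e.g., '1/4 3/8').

Step 1: interval [0/1, 1/1), width = 1/1 - 0/1 = 1/1
  'f': [0/1 + 1/1*0/1, 0/1 + 1/1*1/2) = [0/1, 1/2) <- contains code 15/32
  'c': [0/1 + 1/1*1/2, 0/1 + 1/1*5/8) = [1/2, 5/8)
  'b': [0/1 + 1/1*5/8, 0/1 + 1/1*7/8) = [5/8, 7/8)
  'a': [0/1 + 1/1*7/8, 0/1 + 1/1*1/1) = [7/8, 1/1)
  emit 'f', narrow to [0/1, 1/2)
Step 2: interval [0/1, 1/2), width = 1/2 - 0/1 = 1/2
  'f': [0/1 + 1/2*0/1, 0/1 + 1/2*1/2) = [0/1, 1/4)
  'c': [0/1 + 1/2*1/2, 0/1 + 1/2*5/8) = [1/4, 5/16)
  'b': [0/1 + 1/2*5/8, 0/1 + 1/2*7/8) = [5/16, 7/16)
  'a': [0/1 + 1/2*7/8, 0/1 + 1/2*1/1) = [7/16, 1/2) <- contains code 15/32
  emit 'a', narrow to [7/16, 1/2)

Answer: 7/16 1/2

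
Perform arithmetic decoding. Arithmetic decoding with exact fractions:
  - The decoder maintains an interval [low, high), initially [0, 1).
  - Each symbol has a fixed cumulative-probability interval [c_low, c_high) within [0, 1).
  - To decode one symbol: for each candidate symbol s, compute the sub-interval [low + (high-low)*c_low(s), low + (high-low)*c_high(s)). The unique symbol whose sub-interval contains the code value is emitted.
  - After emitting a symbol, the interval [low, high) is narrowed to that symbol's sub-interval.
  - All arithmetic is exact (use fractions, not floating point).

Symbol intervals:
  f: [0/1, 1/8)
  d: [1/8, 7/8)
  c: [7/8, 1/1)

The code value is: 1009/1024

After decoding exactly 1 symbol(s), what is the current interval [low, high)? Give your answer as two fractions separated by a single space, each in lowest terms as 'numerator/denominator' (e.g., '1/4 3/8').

Step 1: interval [0/1, 1/1), width = 1/1 - 0/1 = 1/1
  'f': [0/1 + 1/1*0/1, 0/1 + 1/1*1/8) = [0/1, 1/8)
  'd': [0/1 + 1/1*1/8, 0/1 + 1/1*7/8) = [1/8, 7/8)
  'c': [0/1 + 1/1*7/8, 0/1 + 1/1*1/1) = [7/8, 1/1) <- contains code 1009/1024
  emit 'c', narrow to [7/8, 1/1)

Answer: 7/8 1/1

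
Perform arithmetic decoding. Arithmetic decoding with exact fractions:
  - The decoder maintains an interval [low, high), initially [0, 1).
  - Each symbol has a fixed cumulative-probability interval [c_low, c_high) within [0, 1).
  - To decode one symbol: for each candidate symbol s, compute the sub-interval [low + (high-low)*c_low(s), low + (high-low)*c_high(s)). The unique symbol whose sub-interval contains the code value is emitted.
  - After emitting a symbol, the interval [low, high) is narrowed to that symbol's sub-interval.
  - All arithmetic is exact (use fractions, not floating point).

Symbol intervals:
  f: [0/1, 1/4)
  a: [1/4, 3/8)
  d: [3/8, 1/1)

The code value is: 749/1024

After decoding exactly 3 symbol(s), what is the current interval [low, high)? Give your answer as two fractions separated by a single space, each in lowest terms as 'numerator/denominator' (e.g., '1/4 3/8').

Step 1: interval [0/1, 1/1), width = 1/1 - 0/1 = 1/1
  'f': [0/1 + 1/1*0/1, 0/1 + 1/1*1/4) = [0/1, 1/4)
  'a': [0/1 + 1/1*1/4, 0/1 + 1/1*3/8) = [1/4, 3/8)
  'd': [0/1 + 1/1*3/8, 0/1 + 1/1*1/1) = [3/8, 1/1) <- contains code 749/1024
  emit 'd', narrow to [3/8, 1/1)
Step 2: interval [3/8, 1/1), width = 1/1 - 3/8 = 5/8
  'f': [3/8 + 5/8*0/1, 3/8 + 5/8*1/4) = [3/8, 17/32)
  'a': [3/8 + 5/8*1/4, 3/8 + 5/8*3/8) = [17/32, 39/64)
  'd': [3/8 + 5/8*3/8, 3/8 + 5/8*1/1) = [39/64, 1/1) <- contains code 749/1024
  emit 'd', narrow to [39/64, 1/1)
Step 3: interval [39/64, 1/1), width = 1/1 - 39/64 = 25/64
  'f': [39/64 + 25/64*0/1, 39/64 + 25/64*1/4) = [39/64, 181/256)
  'a': [39/64 + 25/64*1/4, 39/64 + 25/64*3/8) = [181/256, 387/512) <- contains code 749/1024
  'd': [39/64 + 25/64*3/8, 39/64 + 25/64*1/1) = [387/512, 1/1)
  emit 'a', narrow to [181/256, 387/512)

Answer: 181/256 387/512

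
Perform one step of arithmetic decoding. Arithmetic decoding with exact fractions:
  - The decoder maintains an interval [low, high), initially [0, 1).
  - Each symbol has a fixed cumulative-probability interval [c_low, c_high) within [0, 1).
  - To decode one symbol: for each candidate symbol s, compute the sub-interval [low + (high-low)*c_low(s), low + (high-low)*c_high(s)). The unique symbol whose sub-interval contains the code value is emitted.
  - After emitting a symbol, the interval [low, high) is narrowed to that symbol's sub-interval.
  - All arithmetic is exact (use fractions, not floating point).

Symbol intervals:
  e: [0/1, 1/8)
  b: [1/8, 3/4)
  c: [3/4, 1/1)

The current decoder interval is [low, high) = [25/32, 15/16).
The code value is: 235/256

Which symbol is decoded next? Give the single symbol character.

Answer: c

Derivation:
Interval width = high − low = 15/16 − 25/32 = 5/32
Scaled code = (code − low) / width = (235/256 − 25/32) / 5/32 = 7/8
  e: [0/1, 1/8) 
  b: [1/8, 3/4) 
  c: [3/4, 1/1) ← scaled code falls here ✓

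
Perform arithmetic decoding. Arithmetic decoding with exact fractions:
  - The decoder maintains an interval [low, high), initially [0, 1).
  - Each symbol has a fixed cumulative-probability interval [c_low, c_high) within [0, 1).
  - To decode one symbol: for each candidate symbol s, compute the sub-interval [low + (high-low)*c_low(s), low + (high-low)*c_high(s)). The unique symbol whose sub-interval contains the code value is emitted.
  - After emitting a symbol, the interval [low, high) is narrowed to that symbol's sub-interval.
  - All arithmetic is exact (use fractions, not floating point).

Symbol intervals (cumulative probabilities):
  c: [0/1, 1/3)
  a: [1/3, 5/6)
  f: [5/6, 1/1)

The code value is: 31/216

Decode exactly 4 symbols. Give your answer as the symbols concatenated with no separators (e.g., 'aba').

Answer: caca

Derivation:
Step 1: interval [0/1, 1/1), width = 1/1 - 0/1 = 1/1
  'c': [0/1 + 1/1*0/1, 0/1 + 1/1*1/3) = [0/1, 1/3) <- contains code 31/216
  'a': [0/1 + 1/1*1/3, 0/1 + 1/1*5/6) = [1/3, 5/6)
  'f': [0/1 + 1/1*5/6, 0/1 + 1/1*1/1) = [5/6, 1/1)
  emit 'c', narrow to [0/1, 1/3)
Step 2: interval [0/1, 1/3), width = 1/3 - 0/1 = 1/3
  'c': [0/1 + 1/3*0/1, 0/1 + 1/3*1/3) = [0/1, 1/9)
  'a': [0/1 + 1/3*1/3, 0/1 + 1/3*5/6) = [1/9, 5/18) <- contains code 31/216
  'f': [0/1 + 1/3*5/6, 0/1 + 1/3*1/1) = [5/18, 1/3)
  emit 'a', narrow to [1/9, 5/18)
Step 3: interval [1/9, 5/18), width = 5/18 - 1/9 = 1/6
  'c': [1/9 + 1/6*0/1, 1/9 + 1/6*1/3) = [1/9, 1/6) <- contains code 31/216
  'a': [1/9 + 1/6*1/3, 1/9 + 1/6*5/6) = [1/6, 1/4)
  'f': [1/9 + 1/6*5/6, 1/9 + 1/6*1/1) = [1/4, 5/18)
  emit 'c', narrow to [1/9, 1/6)
Step 4: interval [1/9, 1/6), width = 1/6 - 1/9 = 1/18
  'c': [1/9 + 1/18*0/1, 1/9 + 1/18*1/3) = [1/9, 7/54)
  'a': [1/9 + 1/18*1/3, 1/9 + 1/18*5/6) = [7/54, 17/108) <- contains code 31/216
  'f': [1/9 + 1/18*5/6, 1/9 + 1/18*1/1) = [17/108, 1/6)
  emit 'a', narrow to [7/54, 17/108)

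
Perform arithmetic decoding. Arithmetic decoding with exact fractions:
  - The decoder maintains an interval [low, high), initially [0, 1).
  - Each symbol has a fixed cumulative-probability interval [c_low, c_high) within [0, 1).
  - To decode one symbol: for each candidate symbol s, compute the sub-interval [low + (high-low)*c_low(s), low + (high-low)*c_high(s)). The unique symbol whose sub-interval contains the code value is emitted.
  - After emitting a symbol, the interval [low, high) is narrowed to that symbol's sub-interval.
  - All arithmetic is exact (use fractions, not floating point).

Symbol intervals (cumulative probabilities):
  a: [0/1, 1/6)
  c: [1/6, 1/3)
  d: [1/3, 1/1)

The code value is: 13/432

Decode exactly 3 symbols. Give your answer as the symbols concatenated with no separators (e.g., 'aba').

Step 1: interval [0/1, 1/1), width = 1/1 - 0/1 = 1/1
  'a': [0/1 + 1/1*0/1, 0/1 + 1/1*1/6) = [0/1, 1/6) <- contains code 13/432
  'c': [0/1 + 1/1*1/6, 0/1 + 1/1*1/3) = [1/6, 1/3)
  'd': [0/1 + 1/1*1/3, 0/1 + 1/1*1/1) = [1/3, 1/1)
  emit 'a', narrow to [0/1, 1/6)
Step 2: interval [0/1, 1/6), width = 1/6 - 0/1 = 1/6
  'a': [0/1 + 1/6*0/1, 0/1 + 1/6*1/6) = [0/1, 1/36)
  'c': [0/1 + 1/6*1/6, 0/1 + 1/6*1/3) = [1/36, 1/18) <- contains code 13/432
  'd': [0/1 + 1/6*1/3, 0/1 + 1/6*1/1) = [1/18, 1/6)
  emit 'c', narrow to [1/36, 1/18)
Step 3: interval [1/36, 1/18), width = 1/18 - 1/36 = 1/36
  'a': [1/36 + 1/36*0/1, 1/36 + 1/36*1/6) = [1/36, 7/216) <- contains code 13/432
  'c': [1/36 + 1/36*1/6, 1/36 + 1/36*1/3) = [7/216, 1/27)
  'd': [1/36 + 1/36*1/3, 1/36 + 1/36*1/1) = [1/27, 1/18)
  emit 'a', narrow to [1/36, 7/216)

Answer: aca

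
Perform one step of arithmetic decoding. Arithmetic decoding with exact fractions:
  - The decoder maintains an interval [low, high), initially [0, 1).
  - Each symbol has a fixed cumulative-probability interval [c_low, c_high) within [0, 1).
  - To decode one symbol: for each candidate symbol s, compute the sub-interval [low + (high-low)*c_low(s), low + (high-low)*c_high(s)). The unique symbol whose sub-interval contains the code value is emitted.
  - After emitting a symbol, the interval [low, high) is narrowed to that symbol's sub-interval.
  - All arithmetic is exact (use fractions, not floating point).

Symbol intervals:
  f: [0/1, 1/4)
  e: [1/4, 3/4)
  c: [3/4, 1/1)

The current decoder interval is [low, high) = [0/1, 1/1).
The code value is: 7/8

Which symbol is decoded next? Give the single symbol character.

Interval width = high − low = 1/1 − 0/1 = 1/1
Scaled code = (code − low) / width = (7/8 − 0/1) / 1/1 = 7/8
  f: [0/1, 1/4) 
  e: [1/4, 3/4) 
  c: [3/4, 1/1) ← scaled code falls here ✓

Answer: c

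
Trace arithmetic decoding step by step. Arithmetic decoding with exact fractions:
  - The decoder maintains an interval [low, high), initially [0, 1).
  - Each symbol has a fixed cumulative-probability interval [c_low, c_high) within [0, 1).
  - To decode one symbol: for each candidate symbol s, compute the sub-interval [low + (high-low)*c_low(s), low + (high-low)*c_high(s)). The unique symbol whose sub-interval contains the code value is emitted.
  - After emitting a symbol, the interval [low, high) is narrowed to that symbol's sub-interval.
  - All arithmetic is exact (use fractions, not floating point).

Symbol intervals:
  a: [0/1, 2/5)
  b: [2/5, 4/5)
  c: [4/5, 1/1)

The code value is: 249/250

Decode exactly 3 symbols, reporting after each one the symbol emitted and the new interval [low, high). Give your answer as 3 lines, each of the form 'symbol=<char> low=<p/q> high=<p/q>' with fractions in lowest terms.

Step 1: interval [0/1, 1/1), width = 1/1 - 0/1 = 1/1
  'a': [0/1 + 1/1*0/1, 0/1 + 1/1*2/5) = [0/1, 2/5)
  'b': [0/1 + 1/1*2/5, 0/1 + 1/1*4/5) = [2/5, 4/5)
  'c': [0/1 + 1/1*4/5, 0/1 + 1/1*1/1) = [4/5, 1/1) <- contains code 249/250
  emit 'c', narrow to [4/5, 1/1)
Step 2: interval [4/5, 1/1), width = 1/1 - 4/5 = 1/5
  'a': [4/5 + 1/5*0/1, 4/5 + 1/5*2/5) = [4/5, 22/25)
  'b': [4/5 + 1/5*2/5, 4/5 + 1/5*4/5) = [22/25, 24/25)
  'c': [4/5 + 1/5*4/5, 4/5 + 1/5*1/1) = [24/25, 1/1) <- contains code 249/250
  emit 'c', narrow to [24/25, 1/1)
Step 3: interval [24/25, 1/1), width = 1/1 - 24/25 = 1/25
  'a': [24/25 + 1/25*0/1, 24/25 + 1/25*2/5) = [24/25, 122/125)
  'b': [24/25 + 1/25*2/5, 24/25 + 1/25*4/5) = [122/125, 124/125)
  'c': [24/25 + 1/25*4/5, 24/25 + 1/25*1/1) = [124/125, 1/1) <- contains code 249/250
  emit 'c', narrow to [124/125, 1/1)

Answer: symbol=c low=4/5 high=1/1
symbol=c low=24/25 high=1/1
symbol=c low=124/125 high=1/1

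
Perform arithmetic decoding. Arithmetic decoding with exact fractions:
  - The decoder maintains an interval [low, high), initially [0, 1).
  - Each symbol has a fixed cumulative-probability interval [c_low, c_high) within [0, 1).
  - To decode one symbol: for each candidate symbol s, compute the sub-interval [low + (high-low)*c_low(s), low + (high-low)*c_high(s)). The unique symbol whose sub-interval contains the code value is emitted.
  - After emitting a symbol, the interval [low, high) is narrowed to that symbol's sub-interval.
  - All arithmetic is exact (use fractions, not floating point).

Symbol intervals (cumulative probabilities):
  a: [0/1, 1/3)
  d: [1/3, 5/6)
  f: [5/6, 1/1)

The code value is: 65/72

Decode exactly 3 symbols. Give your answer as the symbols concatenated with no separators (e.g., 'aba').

Step 1: interval [0/1, 1/1), width = 1/1 - 0/1 = 1/1
  'a': [0/1 + 1/1*0/1, 0/1 + 1/1*1/3) = [0/1, 1/3)
  'd': [0/1 + 1/1*1/3, 0/1 + 1/1*5/6) = [1/3, 5/6)
  'f': [0/1 + 1/1*5/6, 0/1 + 1/1*1/1) = [5/6, 1/1) <- contains code 65/72
  emit 'f', narrow to [5/6, 1/1)
Step 2: interval [5/6, 1/1), width = 1/1 - 5/6 = 1/6
  'a': [5/6 + 1/6*0/1, 5/6 + 1/6*1/3) = [5/6, 8/9)
  'd': [5/6 + 1/6*1/3, 5/6 + 1/6*5/6) = [8/9, 35/36) <- contains code 65/72
  'f': [5/6 + 1/6*5/6, 5/6 + 1/6*1/1) = [35/36, 1/1)
  emit 'd', narrow to [8/9, 35/36)
Step 3: interval [8/9, 35/36), width = 35/36 - 8/9 = 1/12
  'a': [8/9 + 1/12*0/1, 8/9 + 1/12*1/3) = [8/9, 11/12) <- contains code 65/72
  'd': [8/9 + 1/12*1/3, 8/9 + 1/12*5/6) = [11/12, 23/24)
  'f': [8/9 + 1/12*5/6, 8/9 + 1/12*1/1) = [23/24, 35/36)
  emit 'a', narrow to [8/9, 11/12)

Answer: fda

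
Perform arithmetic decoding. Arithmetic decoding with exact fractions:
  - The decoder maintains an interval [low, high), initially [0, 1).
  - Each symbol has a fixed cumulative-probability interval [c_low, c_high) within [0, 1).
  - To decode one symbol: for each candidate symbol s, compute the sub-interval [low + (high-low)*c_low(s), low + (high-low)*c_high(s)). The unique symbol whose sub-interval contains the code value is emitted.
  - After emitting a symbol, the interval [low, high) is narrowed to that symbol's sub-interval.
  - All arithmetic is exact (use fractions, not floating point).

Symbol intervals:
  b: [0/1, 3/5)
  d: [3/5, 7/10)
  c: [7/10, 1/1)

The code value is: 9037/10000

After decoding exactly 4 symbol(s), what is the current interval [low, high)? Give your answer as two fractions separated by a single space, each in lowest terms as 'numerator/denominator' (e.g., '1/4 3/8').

Answer: 901/1000 1133/1250

Derivation:
Step 1: interval [0/1, 1/1), width = 1/1 - 0/1 = 1/1
  'b': [0/1 + 1/1*0/1, 0/1 + 1/1*3/5) = [0/1, 3/5)
  'd': [0/1 + 1/1*3/5, 0/1 + 1/1*7/10) = [3/5, 7/10)
  'c': [0/1 + 1/1*7/10, 0/1 + 1/1*1/1) = [7/10, 1/1) <- contains code 9037/10000
  emit 'c', narrow to [7/10, 1/1)
Step 2: interval [7/10, 1/1), width = 1/1 - 7/10 = 3/10
  'b': [7/10 + 3/10*0/1, 7/10 + 3/10*3/5) = [7/10, 22/25)
  'd': [7/10 + 3/10*3/5, 7/10 + 3/10*7/10) = [22/25, 91/100) <- contains code 9037/10000
  'c': [7/10 + 3/10*7/10, 7/10 + 3/10*1/1) = [91/100, 1/1)
  emit 'd', narrow to [22/25, 91/100)
Step 3: interval [22/25, 91/100), width = 91/100 - 22/25 = 3/100
  'b': [22/25 + 3/100*0/1, 22/25 + 3/100*3/5) = [22/25, 449/500)
  'd': [22/25 + 3/100*3/5, 22/25 + 3/100*7/10) = [449/500, 901/1000)
  'c': [22/25 + 3/100*7/10, 22/25 + 3/100*1/1) = [901/1000, 91/100) <- contains code 9037/10000
  emit 'c', narrow to [901/1000, 91/100)
Step 4: interval [901/1000, 91/100), width = 91/100 - 901/1000 = 9/1000
  'b': [901/1000 + 9/1000*0/1, 901/1000 + 9/1000*3/5) = [901/1000, 1133/1250) <- contains code 9037/10000
  'd': [901/1000 + 9/1000*3/5, 901/1000 + 9/1000*7/10) = [1133/1250, 9073/10000)
  'c': [901/1000 + 9/1000*7/10, 901/1000 + 9/1000*1/1) = [9073/10000, 91/100)
  emit 'b', narrow to [901/1000, 1133/1250)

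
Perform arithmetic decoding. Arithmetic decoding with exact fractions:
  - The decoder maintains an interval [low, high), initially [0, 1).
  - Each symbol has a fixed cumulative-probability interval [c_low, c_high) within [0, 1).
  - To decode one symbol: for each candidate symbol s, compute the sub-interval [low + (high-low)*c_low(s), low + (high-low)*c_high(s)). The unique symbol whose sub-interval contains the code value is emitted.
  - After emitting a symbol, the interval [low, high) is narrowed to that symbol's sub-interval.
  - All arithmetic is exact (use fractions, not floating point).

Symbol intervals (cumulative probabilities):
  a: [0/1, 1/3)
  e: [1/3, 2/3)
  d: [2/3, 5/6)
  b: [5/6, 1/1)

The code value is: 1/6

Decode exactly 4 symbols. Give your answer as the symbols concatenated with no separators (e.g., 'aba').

Step 1: interval [0/1, 1/1), width = 1/1 - 0/1 = 1/1
  'a': [0/1 + 1/1*0/1, 0/1 + 1/1*1/3) = [0/1, 1/3) <- contains code 1/6
  'e': [0/1 + 1/1*1/3, 0/1 + 1/1*2/3) = [1/3, 2/3)
  'd': [0/1 + 1/1*2/3, 0/1 + 1/1*5/6) = [2/3, 5/6)
  'b': [0/1 + 1/1*5/6, 0/1 + 1/1*1/1) = [5/6, 1/1)
  emit 'a', narrow to [0/1, 1/3)
Step 2: interval [0/1, 1/3), width = 1/3 - 0/1 = 1/3
  'a': [0/1 + 1/3*0/1, 0/1 + 1/3*1/3) = [0/1, 1/9)
  'e': [0/1 + 1/3*1/3, 0/1 + 1/3*2/3) = [1/9, 2/9) <- contains code 1/6
  'd': [0/1 + 1/3*2/3, 0/1 + 1/3*5/6) = [2/9, 5/18)
  'b': [0/1 + 1/3*5/6, 0/1 + 1/3*1/1) = [5/18, 1/3)
  emit 'e', narrow to [1/9, 2/9)
Step 3: interval [1/9, 2/9), width = 2/9 - 1/9 = 1/9
  'a': [1/9 + 1/9*0/1, 1/9 + 1/9*1/3) = [1/9, 4/27)
  'e': [1/9 + 1/9*1/3, 1/9 + 1/9*2/3) = [4/27, 5/27) <- contains code 1/6
  'd': [1/9 + 1/9*2/3, 1/9 + 1/9*5/6) = [5/27, 11/54)
  'b': [1/9 + 1/9*5/6, 1/9 + 1/9*1/1) = [11/54, 2/9)
  emit 'e', narrow to [4/27, 5/27)
Step 4: interval [4/27, 5/27), width = 5/27 - 4/27 = 1/27
  'a': [4/27 + 1/27*0/1, 4/27 + 1/27*1/3) = [4/27, 13/81)
  'e': [4/27 + 1/27*1/3, 4/27 + 1/27*2/3) = [13/81, 14/81) <- contains code 1/6
  'd': [4/27 + 1/27*2/3, 4/27 + 1/27*5/6) = [14/81, 29/162)
  'b': [4/27 + 1/27*5/6, 4/27 + 1/27*1/1) = [29/162, 5/27)
  emit 'e', narrow to [13/81, 14/81)

Answer: aeee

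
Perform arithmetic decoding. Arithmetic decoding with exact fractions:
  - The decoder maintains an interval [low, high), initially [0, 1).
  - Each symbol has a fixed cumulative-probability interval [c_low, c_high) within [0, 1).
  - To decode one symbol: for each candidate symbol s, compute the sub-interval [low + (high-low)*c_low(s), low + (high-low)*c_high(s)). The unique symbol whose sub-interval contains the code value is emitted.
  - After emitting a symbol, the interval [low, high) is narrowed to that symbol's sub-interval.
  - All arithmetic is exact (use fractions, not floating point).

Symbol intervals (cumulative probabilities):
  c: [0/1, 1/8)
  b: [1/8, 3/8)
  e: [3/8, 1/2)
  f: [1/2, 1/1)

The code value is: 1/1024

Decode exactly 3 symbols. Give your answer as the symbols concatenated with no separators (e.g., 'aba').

Step 1: interval [0/1, 1/1), width = 1/1 - 0/1 = 1/1
  'c': [0/1 + 1/1*0/1, 0/1 + 1/1*1/8) = [0/1, 1/8) <- contains code 1/1024
  'b': [0/1 + 1/1*1/8, 0/1 + 1/1*3/8) = [1/8, 3/8)
  'e': [0/1 + 1/1*3/8, 0/1 + 1/1*1/2) = [3/8, 1/2)
  'f': [0/1 + 1/1*1/2, 0/1 + 1/1*1/1) = [1/2, 1/1)
  emit 'c', narrow to [0/1, 1/8)
Step 2: interval [0/1, 1/8), width = 1/8 - 0/1 = 1/8
  'c': [0/1 + 1/8*0/1, 0/1 + 1/8*1/8) = [0/1, 1/64) <- contains code 1/1024
  'b': [0/1 + 1/8*1/8, 0/1 + 1/8*3/8) = [1/64, 3/64)
  'e': [0/1 + 1/8*3/8, 0/1 + 1/8*1/2) = [3/64, 1/16)
  'f': [0/1 + 1/8*1/2, 0/1 + 1/8*1/1) = [1/16, 1/8)
  emit 'c', narrow to [0/1, 1/64)
Step 3: interval [0/1, 1/64), width = 1/64 - 0/1 = 1/64
  'c': [0/1 + 1/64*0/1, 0/1 + 1/64*1/8) = [0/1, 1/512) <- contains code 1/1024
  'b': [0/1 + 1/64*1/8, 0/1 + 1/64*3/8) = [1/512, 3/512)
  'e': [0/1 + 1/64*3/8, 0/1 + 1/64*1/2) = [3/512, 1/128)
  'f': [0/1 + 1/64*1/2, 0/1 + 1/64*1/1) = [1/128, 1/64)
  emit 'c', narrow to [0/1, 1/512)

Answer: ccc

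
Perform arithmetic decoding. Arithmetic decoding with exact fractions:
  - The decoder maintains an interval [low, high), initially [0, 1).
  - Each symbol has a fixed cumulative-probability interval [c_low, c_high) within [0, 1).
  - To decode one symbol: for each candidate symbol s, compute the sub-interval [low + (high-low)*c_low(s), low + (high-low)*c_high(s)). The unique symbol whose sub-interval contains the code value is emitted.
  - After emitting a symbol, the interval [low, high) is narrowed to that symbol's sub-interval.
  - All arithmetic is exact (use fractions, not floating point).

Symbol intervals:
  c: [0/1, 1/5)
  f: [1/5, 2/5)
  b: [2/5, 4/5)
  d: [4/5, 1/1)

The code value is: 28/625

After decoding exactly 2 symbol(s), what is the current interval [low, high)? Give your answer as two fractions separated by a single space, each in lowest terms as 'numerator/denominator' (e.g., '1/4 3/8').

Step 1: interval [0/1, 1/1), width = 1/1 - 0/1 = 1/1
  'c': [0/1 + 1/1*0/1, 0/1 + 1/1*1/5) = [0/1, 1/5) <- contains code 28/625
  'f': [0/1 + 1/1*1/5, 0/1 + 1/1*2/5) = [1/5, 2/5)
  'b': [0/1 + 1/1*2/5, 0/1 + 1/1*4/5) = [2/5, 4/5)
  'd': [0/1 + 1/1*4/5, 0/1 + 1/1*1/1) = [4/5, 1/1)
  emit 'c', narrow to [0/1, 1/5)
Step 2: interval [0/1, 1/5), width = 1/5 - 0/1 = 1/5
  'c': [0/1 + 1/5*0/1, 0/1 + 1/5*1/5) = [0/1, 1/25)
  'f': [0/1 + 1/5*1/5, 0/1 + 1/5*2/5) = [1/25, 2/25) <- contains code 28/625
  'b': [0/1 + 1/5*2/5, 0/1 + 1/5*4/5) = [2/25, 4/25)
  'd': [0/1 + 1/5*4/5, 0/1 + 1/5*1/1) = [4/25, 1/5)
  emit 'f', narrow to [1/25, 2/25)

Answer: 1/25 2/25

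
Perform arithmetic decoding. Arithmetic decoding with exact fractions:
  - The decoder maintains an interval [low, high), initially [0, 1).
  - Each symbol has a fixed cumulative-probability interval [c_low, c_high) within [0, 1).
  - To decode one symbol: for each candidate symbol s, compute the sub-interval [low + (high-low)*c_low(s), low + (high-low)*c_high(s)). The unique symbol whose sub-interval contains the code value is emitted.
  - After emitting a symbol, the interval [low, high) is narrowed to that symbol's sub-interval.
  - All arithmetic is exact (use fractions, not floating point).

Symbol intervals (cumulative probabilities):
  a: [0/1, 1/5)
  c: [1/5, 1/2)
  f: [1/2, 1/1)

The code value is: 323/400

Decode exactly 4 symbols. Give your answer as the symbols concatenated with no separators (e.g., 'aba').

Answer: ffca

Derivation:
Step 1: interval [0/1, 1/1), width = 1/1 - 0/1 = 1/1
  'a': [0/1 + 1/1*0/1, 0/1 + 1/1*1/5) = [0/1, 1/5)
  'c': [0/1 + 1/1*1/5, 0/1 + 1/1*1/2) = [1/5, 1/2)
  'f': [0/1 + 1/1*1/2, 0/1 + 1/1*1/1) = [1/2, 1/1) <- contains code 323/400
  emit 'f', narrow to [1/2, 1/1)
Step 2: interval [1/2, 1/1), width = 1/1 - 1/2 = 1/2
  'a': [1/2 + 1/2*0/1, 1/2 + 1/2*1/5) = [1/2, 3/5)
  'c': [1/2 + 1/2*1/5, 1/2 + 1/2*1/2) = [3/5, 3/4)
  'f': [1/2 + 1/2*1/2, 1/2 + 1/2*1/1) = [3/4, 1/1) <- contains code 323/400
  emit 'f', narrow to [3/4, 1/1)
Step 3: interval [3/4, 1/1), width = 1/1 - 3/4 = 1/4
  'a': [3/4 + 1/4*0/1, 3/4 + 1/4*1/5) = [3/4, 4/5)
  'c': [3/4 + 1/4*1/5, 3/4 + 1/4*1/2) = [4/5, 7/8) <- contains code 323/400
  'f': [3/4 + 1/4*1/2, 3/4 + 1/4*1/1) = [7/8, 1/1)
  emit 'c', narrow to [4/5, 7/8)
Step 4: interval [4/5, 7/8), width = 7/8 - 4/5 = 3/40
  'a': [4/5 + 3/40*0/1, 4/5 + 3/40*1/5) = [4/5, 163/200) <- contains code 323/400
  'c': [4/5 + 3/40*1/5, 4/5 + 3/40*1/2) = [163/200, 67/80)
  'f': [4/5 + 3/40*1/2, 4/5 + 3/40*1/1) = [67/80, 7/8)
  emit 'a', narrow to [4/5, 163/200)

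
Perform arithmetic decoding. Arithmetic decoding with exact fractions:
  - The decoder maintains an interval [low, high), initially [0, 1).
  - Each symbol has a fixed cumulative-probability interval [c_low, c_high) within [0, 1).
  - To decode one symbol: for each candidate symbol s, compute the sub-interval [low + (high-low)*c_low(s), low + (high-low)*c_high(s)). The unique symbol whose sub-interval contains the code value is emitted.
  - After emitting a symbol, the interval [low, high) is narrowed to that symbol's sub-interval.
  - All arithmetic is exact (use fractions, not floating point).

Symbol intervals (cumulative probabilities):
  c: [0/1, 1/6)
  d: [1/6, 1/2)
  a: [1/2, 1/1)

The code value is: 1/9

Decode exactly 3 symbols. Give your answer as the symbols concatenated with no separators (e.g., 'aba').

Step 1: interval [0/1, 1/1), width = 1/1 - 0/1 = 1/1
  'c': [0/1 + 1/1*0/1, 0/1 + 1/1*1/6) = [0/1, 1/6) <- contains code 1/9
  'd': [0/1 + 1/1*1/6, 0/1 + 1/1*1/2) = [1/6, 1/2)
  'a': [0/1 + 1/1*1/2, 0/1 + 1/1*1/1) = [1/2, 1/1)
  emit 'c', narrow to [0/1, 1/6)
Step 2: interval [0/1, 1/6), width = 1/6 - 0/1 = 1/6
  'c': [0/1 + 1/6*0/1, 0/1 + 1/6*1/6) = [0/1, 1/36)
  'd': [0/1 + 1/6*1/6, 0/1 + 1/6*1/2) = [1/36, 1/12)
  'a': [0/1 + 1/6*1/2, 0/1 + 1/6*1/1) = [1/12, 1/6) <- contains code 1/9
  emit 'a', narrow to [1/12, 1/6)
Step 3: interval [1/12, 1/6), width = 1/6 - 1/12 = 1/12
  'c': [1/12 + 1/12*0/1, 1/12 + 1/12*1/6) = [1/12, 7/72)
  'd': [1/12 + 1/12*1/6, 1/12 + 1/12*1/2) = [7/72, 1/8) <- contains code 1/9
  'a': [1/12 + 1/12*1/2, 1/12 + 1/12*1/1) = [1/8, 1/6)
  emit 'd', narrow to [7/72, 1/8)

Answer: cad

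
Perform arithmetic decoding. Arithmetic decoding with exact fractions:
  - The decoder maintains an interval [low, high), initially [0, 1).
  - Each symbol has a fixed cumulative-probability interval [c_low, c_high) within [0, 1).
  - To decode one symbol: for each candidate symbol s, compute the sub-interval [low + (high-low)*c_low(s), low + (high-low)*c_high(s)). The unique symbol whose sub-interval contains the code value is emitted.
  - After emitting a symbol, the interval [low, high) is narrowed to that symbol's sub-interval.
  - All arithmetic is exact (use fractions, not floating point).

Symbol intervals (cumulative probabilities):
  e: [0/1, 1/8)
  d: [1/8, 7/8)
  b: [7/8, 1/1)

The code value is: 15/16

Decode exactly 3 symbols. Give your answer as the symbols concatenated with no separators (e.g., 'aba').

Answer: bdd

Derivation:
Step 1: interval [0/1, 1/1), width = 1/1 - 0/1 = 1/1
  'e': [0/1 + 1/1*0/1, 0/1 + 1/1*1/8) = [0/1, 1/8)
  'd': [0/1 + 1/1*1/8, 0/1 + 1/1*7/8) = [1/8, 7/8)
  'b': [0/1 + 1/1*7/8, 0/1 + 1/1*1/1) = [7/8, 1/1) <- contains code 15/16
  emit 'b', narrow to [7/8, 1/1)
Step 2: interval [7/8, 1/1), width = 1/1 - 7/8 = 1/8
  'e': [7/8 + 1/8*0/1, 7/8 + 1/8*1/8) = [7/8, 57/64)
  'd': [7/8 + 1/8*1/8, 7/8 + 1/8*7/8) = [57/64, 63/64) <- contains code 15/16
  'b': [7/8 + 1/8*7/8, 7/8 + 1/8*1/1) = [63/64, 1/1)
  emit 'd', narrow to [57/64, 63/64)
Step 3: interval [57/64, 63/64), width = 63/64 - 57/64 = 3/32
  'e': [57/64 + 3/32*0/1, 57/64 + 3/32*1/8) = [57/64, 231/256)
  'd': [57/64 + 3/32*1/8, 57/64 + 3/32*7/8) = [231/256, 249/256) <- contains code 15/16
  'b': [57/64 + 3/32*7/8, 57/64 + 3/32*1/1) = [249/256, 63/64)
  emit 'd', narrow to [231/256, 249/256)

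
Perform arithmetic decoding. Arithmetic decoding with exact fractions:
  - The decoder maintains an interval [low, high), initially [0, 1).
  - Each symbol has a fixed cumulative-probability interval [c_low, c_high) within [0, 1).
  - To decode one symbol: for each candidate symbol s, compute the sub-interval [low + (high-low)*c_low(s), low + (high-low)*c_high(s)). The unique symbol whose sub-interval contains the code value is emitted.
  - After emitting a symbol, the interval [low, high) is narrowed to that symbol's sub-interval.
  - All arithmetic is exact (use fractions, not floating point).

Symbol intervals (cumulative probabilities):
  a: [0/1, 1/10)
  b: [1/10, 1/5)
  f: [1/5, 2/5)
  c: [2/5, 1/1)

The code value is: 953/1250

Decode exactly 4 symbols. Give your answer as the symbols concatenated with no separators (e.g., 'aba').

Answer: ccfc

Derivation:
Step 1: interval [0/1, 1/1), width = 1/1 - 0/1 = 1/1
  'a': [0/1 + 1/1*0/1, 0/1 + 1/1*1/10) = [0/1, 1/10)
  'b': [0/1 + 1/1*1/10, 0/1 + 1/1*1/5) = [1/10, 1/5)
  'f': [0/1 + 1/1*1/5, 0/1 + 1/1*2/5) = [1/5, 2/5)
  'c': [0/1 + 1/1*2/5, 0/1 + 1/1*1/1) = [2/5, 1/1) <- contains code 953/1250
  emit 'c', narrow to [2/5, 1/1)
Step 2: interval [2/5, 1/1), width = 1/1 - 2/5 = 3/5
  'a': [2/5 + 3/5*0/1, 2/5 + 3/5*1/10) = [2/5, 23/50)
  'b': [2/5 + 3/5*1/10, 2/5 + 3/5*1/5) = [23/50, 13/25)
  'f': [2/5 + 3/5*1/5, 2/5 + 3/5*2/5) = [13/25, 16/25)
  'c': [2/5 + 3/5*2/5, 2/5 + 3/5*1/1) = [16/25, 1/1) <- contains code 953/1250
  emit 'c', narrow to [16/25, 1/1)
Step 3: interval [16/25, 1/1), width = 1/1 - 16/25 = 9/25
  'a': [16/25 + 9/25*0/1, 16/25 + 9/25*1/10) = [16/25, 169/250)
  'b': [16/25 + 9/25*1/10, 16/25 + 9/25*1/5) = [169/250, 89/125)
  'f': [16/25 + 9/25*1/5, 16/25 + 9/25*2/5) = [89/125, 98/125) <- contains code 953/1250
  'c': [16/25 + 9/25*2/5, 16/25 + 9/25*1/1) = [98/125, 1/1)
  emit 'f', narrow to [89/125, 98/125)
Step 4: interval [89/125, 98/125), width = 98/125 - 89/125 = 9/125
  'a': [89/125 + 9/125*0/1, 89/125 + 9/125*1/10) = [89/125, 899/1250)
  'b': [89/125 + 9/125*1/10, 89/125 + 9/125*1/5) = [899/1250, 454/625)
  'f': [89/125 + 9/125*1/5, 89/125 + 9/125*2/5) = [454/625, 463/625)
  'c': [89/125 + 9/125*2/5, 89/125 + 9/125*1/1) = [463/625, 98/125) <- contains code 953/1250
  emit 'c', narrow to [463/625, 98/125)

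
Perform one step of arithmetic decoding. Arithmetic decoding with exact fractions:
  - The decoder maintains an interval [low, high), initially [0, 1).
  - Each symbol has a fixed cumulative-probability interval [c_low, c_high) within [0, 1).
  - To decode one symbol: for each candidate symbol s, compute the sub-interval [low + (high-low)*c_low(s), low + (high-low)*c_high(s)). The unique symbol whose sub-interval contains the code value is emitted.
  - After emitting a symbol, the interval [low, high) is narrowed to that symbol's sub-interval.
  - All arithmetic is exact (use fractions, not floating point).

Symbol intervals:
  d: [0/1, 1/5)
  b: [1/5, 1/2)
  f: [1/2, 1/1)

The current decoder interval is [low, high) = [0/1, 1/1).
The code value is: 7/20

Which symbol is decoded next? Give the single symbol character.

Answer: b

Derivation:
Interval width = high − low = 1/1 − 0/1 = 1/1
Scaled code = (code − low) / width = (7/20 − 0/1) / 1/1 = 7/20
  d: [0/1, 1/5) 
  b: [1/5, 1/2) ← scaled code falls here ✓
  f: [1/2, 1/1) 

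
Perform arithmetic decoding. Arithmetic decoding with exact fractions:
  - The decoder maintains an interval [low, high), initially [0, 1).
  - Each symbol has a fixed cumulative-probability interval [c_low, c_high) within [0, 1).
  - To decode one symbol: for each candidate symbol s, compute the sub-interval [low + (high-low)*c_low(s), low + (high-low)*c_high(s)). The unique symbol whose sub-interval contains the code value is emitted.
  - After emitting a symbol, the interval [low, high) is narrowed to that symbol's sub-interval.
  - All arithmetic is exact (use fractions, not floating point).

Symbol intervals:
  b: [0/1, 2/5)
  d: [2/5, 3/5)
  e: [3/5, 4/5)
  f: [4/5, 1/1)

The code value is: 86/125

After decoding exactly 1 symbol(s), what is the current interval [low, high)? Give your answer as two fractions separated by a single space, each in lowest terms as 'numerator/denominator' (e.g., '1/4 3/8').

Step 1: interval [0/1, 1/1), width = 1/1 - 0/1 = 1/1
  'b': [0/1 + 1/1*0/1, 0/1 + 1/1*2/5) = [0/1, 2/5)
  'd': [0/1 + 1/1*2/5, 0/1 + 1/1*3/5) = [2/5, 3/5)
  'e': [0/1 + 1/1*3/5, 0/1 + 1/1*4/5) = [3/5, 4/5) <- contains code 86/125
  'f': [0/1 + 1/1*4/5, 0/1 + 1/1*1/1) = [4/5, 1/1)
  emit 'e', narrow to [3/5, 4/5)

Answer: 3/5 4/5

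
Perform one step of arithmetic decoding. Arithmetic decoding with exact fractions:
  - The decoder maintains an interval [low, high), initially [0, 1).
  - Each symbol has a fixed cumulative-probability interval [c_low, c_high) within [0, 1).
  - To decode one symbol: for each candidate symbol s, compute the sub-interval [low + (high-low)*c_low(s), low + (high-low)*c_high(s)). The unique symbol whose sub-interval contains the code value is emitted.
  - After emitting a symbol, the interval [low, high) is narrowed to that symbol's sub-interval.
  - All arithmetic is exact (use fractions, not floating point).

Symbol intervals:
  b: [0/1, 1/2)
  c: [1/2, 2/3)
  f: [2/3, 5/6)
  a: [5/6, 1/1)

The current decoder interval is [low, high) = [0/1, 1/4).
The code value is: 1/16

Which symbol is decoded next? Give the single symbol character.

Answer: b

Derivation:
Interval width = high − low = 1/4 − 0/1 = 1/4
Scaled code = (code − low) / width = (1/16 − 0/1) / 1/4 = 1/4
  b: [0/1, 1/2) ← scaled code falls here ✓
  c: [1/2, 2/3) 
  f: [2/3, 5/6) 
  a: [5/6, 1/1) 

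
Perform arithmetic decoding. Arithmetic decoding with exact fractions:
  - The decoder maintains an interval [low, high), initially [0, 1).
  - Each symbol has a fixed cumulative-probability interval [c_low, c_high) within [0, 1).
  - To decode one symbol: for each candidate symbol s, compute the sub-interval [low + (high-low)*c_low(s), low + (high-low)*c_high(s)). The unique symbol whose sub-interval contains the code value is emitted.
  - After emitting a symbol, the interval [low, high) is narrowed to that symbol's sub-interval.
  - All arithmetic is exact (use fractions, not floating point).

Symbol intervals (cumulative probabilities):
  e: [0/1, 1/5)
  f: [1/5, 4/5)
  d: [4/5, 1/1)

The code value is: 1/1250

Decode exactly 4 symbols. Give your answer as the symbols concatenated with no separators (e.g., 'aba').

Answer: eeee

Derivation:
Step 1: interval [0/1, 1/1), width = 1/1 - 0/1 = 1/1
  'e': [0/1 + 1/1*0/1, 0/1 + 1/1*1/5) = [0/1, 1/5) <- contains code 1/1250
  'f': [0/1 + 1/1*1/5, 0/1 + 1/1*4/5) = [1/5, 4/5)
  'd': [0/1 + 1/1*4/5, 0/1 + 1/1*1/1) = [4/5, 1/1)
  emit 'e', narrow to [0/1, 1/5)
Step 2: interval [0/1, 1/5), width = 1/5 - 0/1 = 1/5
  'e': [0/1 + 1/5*0/1, 0/1 + 1/5*1/5) = [0/1, 1/25) <- contains code 1/1250
  'f': [0/1 + 1/5*1/5, 0/1 + 1/5*4/5) = [1/25, 4/25)
  'd': [0/1 + 1/5*4/5, 0/1 + 1/5*1/1) = [4/25, 1/5)
  emit 'e', narrow to [0/1, 1/25)
Step 3: interval [0/1, 1/25), width = 1/25 - 0/1 = 1/25
  'e': [0/1 + 1/25*0/1, 0/1 + 1/25*1/5) = [0/1, 1/125) <- contains code 1/1250
  'f': [0/1 + 1/25*1/5, 0/1 + 1/25*4/5) = [1/125, 4/125)
  'd': [0/1 + 1/25*4/5, 0/1 + 1/25*1/1) = [4/125, 1/25)
  emit 'e', narrow to [0/1, 1/125)
Step 4: interval [0/1, 1/125), width = 1/125 - 0/1 = 1/125
  'e': [0/1 + 1/125*0/1, 0/1 + 1/125*1/5) = [0/1, 1/625) <- contains code 1/1250
  'f': [0/1 + 1/125*1/5, 0/1 + 1/125*4/5) = [1/625, 4/625)
  'd': [0/1 + 1/125*4/5, 0/1 + 1/125*1/1) = [4/625, 1/125)
  emit 'e', narrow to [0/1, 1/625)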